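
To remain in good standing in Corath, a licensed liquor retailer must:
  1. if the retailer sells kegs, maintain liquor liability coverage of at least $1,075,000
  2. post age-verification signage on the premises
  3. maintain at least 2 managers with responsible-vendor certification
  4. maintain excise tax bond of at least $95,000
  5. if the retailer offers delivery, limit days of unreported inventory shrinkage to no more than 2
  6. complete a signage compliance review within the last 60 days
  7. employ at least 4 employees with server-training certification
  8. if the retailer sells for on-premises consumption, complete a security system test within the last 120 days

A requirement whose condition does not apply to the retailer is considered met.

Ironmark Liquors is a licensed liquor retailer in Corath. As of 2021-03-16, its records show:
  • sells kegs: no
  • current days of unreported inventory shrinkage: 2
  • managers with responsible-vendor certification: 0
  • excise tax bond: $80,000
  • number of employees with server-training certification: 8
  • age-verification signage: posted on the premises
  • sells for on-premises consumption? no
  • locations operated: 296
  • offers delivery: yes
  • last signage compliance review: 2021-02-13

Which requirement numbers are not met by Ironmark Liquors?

1. condition 'sells kegs' does not hold → requirement n/a → met
2. age-verification signage present → met
3. managers with responsible-vendor certification 0 < 2 → not met
4. excise tax bond $80,000 < $95,000 → not met
5. condition 'offers delivery' holds; days of unreported inventory shrinkage 2 ≤ 2 → met
6. signage compliance review 31 days ago vs limit 60 → met
7. employees with server-training certification 8 ≥ 4 → met
8. condition 'sells for on-premises consumption' does not hold → requirement n/a → met
Not met: 3, 4

3, 4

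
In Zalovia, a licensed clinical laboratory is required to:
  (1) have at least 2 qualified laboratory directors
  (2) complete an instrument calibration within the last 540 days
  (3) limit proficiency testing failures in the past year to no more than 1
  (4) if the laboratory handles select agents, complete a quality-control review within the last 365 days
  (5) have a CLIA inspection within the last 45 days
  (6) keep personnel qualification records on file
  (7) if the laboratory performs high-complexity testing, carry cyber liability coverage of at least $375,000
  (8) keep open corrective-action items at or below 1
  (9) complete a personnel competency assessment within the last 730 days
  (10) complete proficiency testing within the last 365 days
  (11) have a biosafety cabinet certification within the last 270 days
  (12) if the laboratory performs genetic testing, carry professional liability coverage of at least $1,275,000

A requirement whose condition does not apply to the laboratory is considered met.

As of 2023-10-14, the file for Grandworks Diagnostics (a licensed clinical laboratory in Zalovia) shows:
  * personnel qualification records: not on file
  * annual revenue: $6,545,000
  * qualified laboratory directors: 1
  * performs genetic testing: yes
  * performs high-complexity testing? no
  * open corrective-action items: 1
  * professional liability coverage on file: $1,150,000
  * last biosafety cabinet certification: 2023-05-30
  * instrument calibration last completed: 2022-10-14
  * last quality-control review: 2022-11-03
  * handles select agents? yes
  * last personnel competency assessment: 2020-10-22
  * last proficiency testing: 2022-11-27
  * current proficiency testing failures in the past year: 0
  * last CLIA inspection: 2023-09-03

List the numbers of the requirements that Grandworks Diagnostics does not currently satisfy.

1, 6, 9, 12

1. qualified laboratory directors 1 < 2 → not met
2. instrument calibration 365 days ago vs limit 540 → met
3. proficiency testing failures in the past year 0 ≤ 1 → met
4. condition 'handles select agents' holds; quality-control review 345 days ago vs limit 365 → met
5. CLIA inspection 41 days ago vs limit 45 → met
6. personnel qualification records absent → not met
7. condition 'performs high-complexity testing' does not hold → requirement n/a → met
8. open corrective-action items 1 ≤ 1 → met
9. personnel competency assessment 1087 days ago vs limit 730 → not met
10. proficiency testing 321 days ago vs limit 365 → met
11. biosafety cabinet certification 137 days ago vs limit 270 → met
12. condition 'performs genetic testing' holds; professional liability coverage $1,150,000 < $1,275,000 → not met
Not met: 1, 6, 9, 12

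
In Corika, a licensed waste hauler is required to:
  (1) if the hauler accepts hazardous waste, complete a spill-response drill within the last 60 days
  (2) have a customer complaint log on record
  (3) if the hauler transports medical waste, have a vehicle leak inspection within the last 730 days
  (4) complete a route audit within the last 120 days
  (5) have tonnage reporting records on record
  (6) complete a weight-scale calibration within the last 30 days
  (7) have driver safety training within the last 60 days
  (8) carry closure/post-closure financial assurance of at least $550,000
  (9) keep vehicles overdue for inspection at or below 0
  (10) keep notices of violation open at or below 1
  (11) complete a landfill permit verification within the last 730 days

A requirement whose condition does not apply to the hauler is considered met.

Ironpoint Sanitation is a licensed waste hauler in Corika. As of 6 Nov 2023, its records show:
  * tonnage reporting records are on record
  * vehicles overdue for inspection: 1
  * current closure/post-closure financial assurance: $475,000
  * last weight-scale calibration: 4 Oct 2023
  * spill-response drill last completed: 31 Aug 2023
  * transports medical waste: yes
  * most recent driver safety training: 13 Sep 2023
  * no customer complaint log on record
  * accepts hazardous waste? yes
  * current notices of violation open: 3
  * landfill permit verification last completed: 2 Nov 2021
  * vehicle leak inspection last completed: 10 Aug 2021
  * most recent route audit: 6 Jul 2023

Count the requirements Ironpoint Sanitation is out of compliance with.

9

1. condition 'accepts hazardous waste' holds; spill-response drill 67 days ago vs limit 60 → not met
2. customer complaint log absent → not met
3. condition 'transports medical waste' holds; vehicle leak inspection 818 days ago vs limit 730 → not met
4. route audit 123 days ago vs limit 120 → not met
5. tonnage reporting records present → met
6. weight-scale calibration 33 days ago vs limit 30 → not met
7. driver safety training 54 days ago vs limit 60 → met
8. closure/post-closure financial assurance $475,000 < $550,000 → not met
9. vehicles overdue for inspection 1 > 0 → not met
10. notices of violation open 3 > 1 → not met
11. landfill permit verification 734 days ago vs limit 730 → not met
Not met: 9 of 11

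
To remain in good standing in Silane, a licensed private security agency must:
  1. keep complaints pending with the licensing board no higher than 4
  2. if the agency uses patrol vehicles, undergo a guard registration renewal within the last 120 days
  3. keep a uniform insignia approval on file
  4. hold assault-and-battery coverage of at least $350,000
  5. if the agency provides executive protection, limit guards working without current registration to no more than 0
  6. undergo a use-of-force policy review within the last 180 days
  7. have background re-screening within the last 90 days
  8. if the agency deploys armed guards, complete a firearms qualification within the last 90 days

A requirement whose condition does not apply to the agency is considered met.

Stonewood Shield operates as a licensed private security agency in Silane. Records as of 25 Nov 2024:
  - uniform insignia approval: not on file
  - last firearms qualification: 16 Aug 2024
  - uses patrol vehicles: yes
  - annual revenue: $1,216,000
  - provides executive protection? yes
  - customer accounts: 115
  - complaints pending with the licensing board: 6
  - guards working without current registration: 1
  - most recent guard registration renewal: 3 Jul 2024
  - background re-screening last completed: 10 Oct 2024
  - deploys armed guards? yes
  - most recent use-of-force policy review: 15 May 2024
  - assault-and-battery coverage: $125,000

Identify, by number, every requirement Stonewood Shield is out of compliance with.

1, 2, 3, 4, 5, 6, 8

1. complaints pending with the licensing board 6 > 4 → not met
2. condition 'uses patrol vehicles' holds; guard registration renewal 145 days ago vs limit 120 → not met
3. uniform insignia approval absent → not met
4. assault-and-battery coverage $125,000 < $350,000 → not met
5. condition 'provides executive protection' holds; guards working without current registration 1 > 0 → not met
6. use-of-force policy review 194 days ago vs limit 180 → not met
7. background re-screening 46 days ago vs limit 90 → met
8. condition 'deploys armed guards' holds; firearms qualification 101 days ago vs limit 90 → not met
Not met: 1, 2, 3, 4, 5, 6, 8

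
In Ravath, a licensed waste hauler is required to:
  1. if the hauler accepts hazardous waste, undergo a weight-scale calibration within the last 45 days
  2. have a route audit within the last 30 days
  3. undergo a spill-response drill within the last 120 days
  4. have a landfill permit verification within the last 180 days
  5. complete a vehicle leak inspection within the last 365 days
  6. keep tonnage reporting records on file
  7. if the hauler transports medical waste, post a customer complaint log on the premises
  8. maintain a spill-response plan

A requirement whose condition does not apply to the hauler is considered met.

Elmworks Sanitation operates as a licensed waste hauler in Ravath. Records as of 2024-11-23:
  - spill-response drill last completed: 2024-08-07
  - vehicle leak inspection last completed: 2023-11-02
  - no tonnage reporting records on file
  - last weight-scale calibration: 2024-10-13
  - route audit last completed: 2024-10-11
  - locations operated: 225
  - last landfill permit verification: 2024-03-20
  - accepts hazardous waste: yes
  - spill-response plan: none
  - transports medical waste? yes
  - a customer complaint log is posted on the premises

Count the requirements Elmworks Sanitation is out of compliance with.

5

1. condition 'accepts hazardous waste' holds; weight-scale calibration 41 days ago vs limit 45 → met
2. route audit 43 days ago vs limit 30 → not met
3. spill-response drill 108 days ago vs limit 120 → met
4. landfill permit verification 248 days ago vs limit 180 → not met
5. vehicle leak inspection 387 days ago vs limit 365 → not met
6. tonnage reporting records absent → not met
7. condition 'transports medical waste' holds; customer complaint log present → met
8. spill-response plan absent → not met
Not met: 5 of 8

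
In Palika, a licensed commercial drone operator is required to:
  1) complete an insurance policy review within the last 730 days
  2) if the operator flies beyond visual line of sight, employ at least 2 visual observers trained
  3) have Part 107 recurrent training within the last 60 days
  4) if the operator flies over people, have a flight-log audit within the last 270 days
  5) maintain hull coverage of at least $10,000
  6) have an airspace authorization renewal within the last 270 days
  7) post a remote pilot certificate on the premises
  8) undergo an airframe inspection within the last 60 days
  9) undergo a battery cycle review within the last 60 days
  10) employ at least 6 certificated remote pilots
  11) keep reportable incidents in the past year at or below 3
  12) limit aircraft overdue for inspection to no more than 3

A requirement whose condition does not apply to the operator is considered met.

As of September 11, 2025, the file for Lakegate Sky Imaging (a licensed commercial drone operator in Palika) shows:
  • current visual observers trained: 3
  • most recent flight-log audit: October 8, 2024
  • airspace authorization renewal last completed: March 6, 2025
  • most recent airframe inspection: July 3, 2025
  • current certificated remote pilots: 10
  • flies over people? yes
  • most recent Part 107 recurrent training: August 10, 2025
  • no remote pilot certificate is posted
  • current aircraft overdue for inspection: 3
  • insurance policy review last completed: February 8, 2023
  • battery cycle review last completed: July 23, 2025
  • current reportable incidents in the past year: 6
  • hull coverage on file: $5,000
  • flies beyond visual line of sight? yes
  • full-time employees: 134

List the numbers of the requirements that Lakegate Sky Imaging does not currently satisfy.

1. insurance policy review 946 days ago vs limit 730 → not met
2. condition 'flies beyond visual line of sight' holds; visual observers trained 3 ≥ 2 → met
3. Part 107 recurrent training 32 days ago vs limit 60 → met
4. condition 'flies over people' holds; flight-log audit 338 days ago vs limit 270 → not met
5. hull coverage $5,000 < $10,000 → not met
6. airspace authorization renewal 189 days ago vs limit 270 → met
7. remote pilot certificate absent → not met
8. airframe inspection 70 days ago vs limit 60 → not met
9. battery cycle review 50 days ago vs limit 60 → met
10. certificated remote pilots 10 ≥ 6 → met
11. reportable incidents in the past year 6 > 3 → not met
12. aircraft overdue for inspection 3 ≤ 3 → met
Not met: 1, 4, 5, 7, 8, 11

1, 4, 5, 7, 8, 11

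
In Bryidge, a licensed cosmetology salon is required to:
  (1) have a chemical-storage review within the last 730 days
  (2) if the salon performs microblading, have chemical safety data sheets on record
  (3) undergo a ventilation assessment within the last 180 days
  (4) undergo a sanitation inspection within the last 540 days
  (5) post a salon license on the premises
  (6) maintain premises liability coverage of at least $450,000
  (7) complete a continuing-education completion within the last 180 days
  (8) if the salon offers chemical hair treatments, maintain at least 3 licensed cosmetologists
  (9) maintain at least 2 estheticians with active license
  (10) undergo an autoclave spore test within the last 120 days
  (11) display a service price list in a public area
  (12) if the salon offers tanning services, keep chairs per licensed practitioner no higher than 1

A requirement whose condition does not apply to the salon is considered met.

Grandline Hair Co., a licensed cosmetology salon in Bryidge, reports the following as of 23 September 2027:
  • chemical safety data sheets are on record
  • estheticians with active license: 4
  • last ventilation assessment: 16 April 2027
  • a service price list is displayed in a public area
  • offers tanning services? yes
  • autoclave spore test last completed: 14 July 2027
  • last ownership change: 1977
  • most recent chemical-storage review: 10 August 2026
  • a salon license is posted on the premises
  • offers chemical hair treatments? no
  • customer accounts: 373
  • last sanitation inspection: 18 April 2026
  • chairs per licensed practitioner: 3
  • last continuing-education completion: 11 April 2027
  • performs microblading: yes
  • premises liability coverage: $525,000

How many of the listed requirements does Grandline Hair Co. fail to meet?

1. chemical-storage review 409 days ago vs limit 730 → met
2. condition 'performs microblading' holds; chemical safety data sheets present → met
3. ventilation assessment 160 days ago vs limit 180 → met
4. sanitation inspection 523 days ago vs limit 540 → met
5. salon license present → met
6. premises liability coverage $525,000 ≥ $450,000 → met
7. continuing-education completion 165 days ago vs limit 180 → met
8. condition 'offers chemical hair treatments' does not hold → requirement n/a → met
9. estheticians with active license 4 ≥ 2 → met
10. autoclave spore test 71 days ago vs limit 120 → met
11. service price list present → met
12. condition 'offers tanning services' holds; chairs per licensed practitioner 3 > 1 → not met
Not met: 1 of 12

1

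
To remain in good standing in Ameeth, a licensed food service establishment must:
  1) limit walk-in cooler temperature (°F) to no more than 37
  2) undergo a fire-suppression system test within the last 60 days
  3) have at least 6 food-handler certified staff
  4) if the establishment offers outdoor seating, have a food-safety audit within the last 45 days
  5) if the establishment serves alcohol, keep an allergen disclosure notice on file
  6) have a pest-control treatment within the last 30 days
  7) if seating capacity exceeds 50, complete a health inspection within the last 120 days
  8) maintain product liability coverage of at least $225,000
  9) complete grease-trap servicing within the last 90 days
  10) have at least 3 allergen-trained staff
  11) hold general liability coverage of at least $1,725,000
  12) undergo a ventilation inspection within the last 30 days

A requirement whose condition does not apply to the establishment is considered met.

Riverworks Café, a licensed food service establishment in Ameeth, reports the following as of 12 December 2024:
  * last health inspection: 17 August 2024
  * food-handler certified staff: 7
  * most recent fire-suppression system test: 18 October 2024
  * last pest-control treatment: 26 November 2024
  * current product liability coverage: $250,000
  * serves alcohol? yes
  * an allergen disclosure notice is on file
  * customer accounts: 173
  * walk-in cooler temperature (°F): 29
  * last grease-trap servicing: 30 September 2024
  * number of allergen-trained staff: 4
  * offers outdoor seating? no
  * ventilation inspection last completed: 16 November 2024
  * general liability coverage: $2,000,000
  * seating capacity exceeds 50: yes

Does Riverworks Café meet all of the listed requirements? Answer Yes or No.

Yes

1. walk-in cooler temperature (°F) 29 ≤ 37 → met
2. fire-suppression system test 55 days ago vs limit 60 → met
3. food-handler certified staff 7 ≥ 6 → met
4. condition 'offers outdoor seating' does not hold → requirement n/a → met
5. condition 'serves alcohol' holds; allergen disclosure notice present → met
6. pest-control treatment 16 days ago vs limit 30 → met
7. condition 'seating capacity exceeds 50' holds; health inspection 117 days ago vs limit 120 → met
8. product liability coverage $250,000 ≥ $225,000 → met
9. grease-trap servicing 73 days ago vs limit 90 → met
10. allergen-trained staff 4 ≥ 3 → met
11. general liability coverage $2,000,000 ≥ $1,725,000 → met
12. ventilation inspection 26 days ago vs limit 30 → met
All met.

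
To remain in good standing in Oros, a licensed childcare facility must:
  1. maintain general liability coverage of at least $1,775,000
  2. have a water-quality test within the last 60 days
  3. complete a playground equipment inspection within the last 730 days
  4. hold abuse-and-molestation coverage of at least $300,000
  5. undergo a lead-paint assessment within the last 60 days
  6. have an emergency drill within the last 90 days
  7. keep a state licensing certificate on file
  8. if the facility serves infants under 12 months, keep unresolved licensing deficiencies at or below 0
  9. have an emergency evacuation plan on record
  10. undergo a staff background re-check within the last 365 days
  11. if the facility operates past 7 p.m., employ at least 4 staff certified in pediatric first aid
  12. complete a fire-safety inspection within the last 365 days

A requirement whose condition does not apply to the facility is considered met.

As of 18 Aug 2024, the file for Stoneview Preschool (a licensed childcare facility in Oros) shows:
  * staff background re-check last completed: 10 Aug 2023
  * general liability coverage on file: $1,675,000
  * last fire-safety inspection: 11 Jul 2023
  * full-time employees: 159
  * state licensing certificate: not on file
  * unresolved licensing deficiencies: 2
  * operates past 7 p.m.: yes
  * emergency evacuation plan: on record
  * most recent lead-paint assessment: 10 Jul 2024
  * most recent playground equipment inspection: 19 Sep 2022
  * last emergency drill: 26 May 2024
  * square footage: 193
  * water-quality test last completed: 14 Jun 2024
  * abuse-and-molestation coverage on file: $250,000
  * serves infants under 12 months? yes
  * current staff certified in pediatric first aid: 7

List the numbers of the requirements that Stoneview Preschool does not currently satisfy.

1. general liability coverage $1,675,000 < $1,775,000 → not met
2. water-quality test 65 days ago vs limit 60 → not met
3. playground equipment inspection 699 days ago vs limit 730 → met
4. abuse-and-molestation coverage $250,000 < $300,000 → not met
5. lead-paint assessment 39 days ago vs limit 60 → met
6. emergency drill 84 days ago vs limit 90 → met
7. state licensing certificate absent → not met
8. condition 'serves infants under 12 months' holds; unresolved licensing deficiencies 2 > 0 → not met
9. emergency evacuation plan present → met
10. staff background re-check 374 days ago vs limit 365 → not met
11. condition 'operates past 7 p.m.' holds; staff certified in pediatric first aid 7 ≥ 4 → met
12. fire-safety inspection 404 days ago vs limit 365 → not met
Not met: 1, 2, 4, 7, 8, 10, 12

1, 2, 4, 7, 8, 10, 12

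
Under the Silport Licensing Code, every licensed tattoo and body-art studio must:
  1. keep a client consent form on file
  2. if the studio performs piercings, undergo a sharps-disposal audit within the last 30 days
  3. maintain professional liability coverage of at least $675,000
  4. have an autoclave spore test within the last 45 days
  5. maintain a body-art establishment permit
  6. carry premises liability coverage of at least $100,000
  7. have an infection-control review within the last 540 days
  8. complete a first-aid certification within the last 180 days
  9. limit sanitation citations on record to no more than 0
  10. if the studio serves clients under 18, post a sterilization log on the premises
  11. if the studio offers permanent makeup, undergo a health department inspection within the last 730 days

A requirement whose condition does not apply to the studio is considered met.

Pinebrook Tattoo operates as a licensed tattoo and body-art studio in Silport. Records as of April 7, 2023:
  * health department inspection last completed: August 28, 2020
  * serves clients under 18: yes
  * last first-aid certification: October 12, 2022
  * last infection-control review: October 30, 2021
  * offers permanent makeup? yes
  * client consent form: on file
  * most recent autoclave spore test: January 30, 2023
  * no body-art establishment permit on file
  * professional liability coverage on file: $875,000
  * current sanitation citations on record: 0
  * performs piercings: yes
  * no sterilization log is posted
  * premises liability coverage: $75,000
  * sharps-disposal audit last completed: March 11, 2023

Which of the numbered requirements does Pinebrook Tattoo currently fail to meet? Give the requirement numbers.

1. client consent form present → met
2. condition 'performs piercings' holds; sharps-disposal audit 27 days ago vs limit 30 → met
3. professional liability coverage $875,000 ≥ $675,000 → met
4. autoclave spore test 67 days ago vs limit 45 → not met
5. body-art establishment permit absent → not met
6. premises liability coverage $75,000 < $100,000 → not met
7. infection-control review 524 days ago vs limit 540 → met
8. first-aid certification 177 days ago vs limit 180 → met
9. sanitation citations on record 0 ≤ 0 → met
10. condition 'serves clients under 18' holds; sterilization log absent → not met
11. condition 'offers permanent makeup' holds; health department inspection 952 days ago vs limit 730 → not met
Not met: 4, 5, 6, 10, 11

4, 5, 6, 10, 11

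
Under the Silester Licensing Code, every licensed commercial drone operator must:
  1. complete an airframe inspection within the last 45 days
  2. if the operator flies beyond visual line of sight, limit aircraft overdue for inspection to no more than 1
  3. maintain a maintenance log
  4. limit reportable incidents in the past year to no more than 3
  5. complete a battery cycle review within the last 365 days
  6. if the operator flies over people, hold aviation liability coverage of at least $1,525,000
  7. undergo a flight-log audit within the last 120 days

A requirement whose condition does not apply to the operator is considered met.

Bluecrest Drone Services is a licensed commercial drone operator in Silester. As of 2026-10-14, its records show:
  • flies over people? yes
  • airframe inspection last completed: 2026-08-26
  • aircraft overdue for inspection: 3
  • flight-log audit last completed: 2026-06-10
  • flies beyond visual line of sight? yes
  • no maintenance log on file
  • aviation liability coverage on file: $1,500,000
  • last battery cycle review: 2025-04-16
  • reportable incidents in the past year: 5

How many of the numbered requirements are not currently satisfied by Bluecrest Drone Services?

1. airframe inspection 49 days ago vs limit 45 → not met
2. condition 'flies beyond visual line of sight' holds; aircraft overdue for inspection 3 > 1 → not met
3. maintenance log absent → not met
4. reportable incidents in the past year 5 > 3 → not met
5. battery cycle review 546 days ago vs limit 365 → not met
6. condition 'flies over people' holds; aviation liability coverage $1,500,000 < $1,525,000 → not met
7. flight-log audit 126 days ago vs limit 120 → not met
Not met: 7 of 7

7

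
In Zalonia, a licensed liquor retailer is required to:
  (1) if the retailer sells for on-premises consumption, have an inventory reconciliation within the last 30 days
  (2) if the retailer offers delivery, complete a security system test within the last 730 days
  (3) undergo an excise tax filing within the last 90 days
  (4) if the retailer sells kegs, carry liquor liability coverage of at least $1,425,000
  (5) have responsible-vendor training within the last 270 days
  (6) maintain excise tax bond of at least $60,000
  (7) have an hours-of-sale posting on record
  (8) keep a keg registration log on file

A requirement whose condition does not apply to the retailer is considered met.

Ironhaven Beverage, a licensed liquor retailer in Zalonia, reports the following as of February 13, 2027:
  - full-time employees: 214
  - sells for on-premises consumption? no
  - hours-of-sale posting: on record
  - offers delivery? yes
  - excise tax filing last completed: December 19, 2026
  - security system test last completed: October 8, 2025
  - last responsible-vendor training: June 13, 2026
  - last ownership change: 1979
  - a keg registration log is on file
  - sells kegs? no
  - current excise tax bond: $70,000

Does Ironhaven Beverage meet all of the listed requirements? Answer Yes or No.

1. condition 'sells for on-premises consumption' does not hold → requirement n/a → met
2. condition 'offers delivery' holds; security system test 493 days ago vs limit 730 → met
3. excise tax filing 56 days ago vs limit 90 → met
4. condition 'sells kegs' does not hold → requirement n/a → met
5. responsible-vendor training 245 days ago vs limit 270 → met
6. excise tax bond $70,000 ≥ $60,000 → met
7. hours-of-sale posting present → met
8. keg registration log present → met
All met.

Yes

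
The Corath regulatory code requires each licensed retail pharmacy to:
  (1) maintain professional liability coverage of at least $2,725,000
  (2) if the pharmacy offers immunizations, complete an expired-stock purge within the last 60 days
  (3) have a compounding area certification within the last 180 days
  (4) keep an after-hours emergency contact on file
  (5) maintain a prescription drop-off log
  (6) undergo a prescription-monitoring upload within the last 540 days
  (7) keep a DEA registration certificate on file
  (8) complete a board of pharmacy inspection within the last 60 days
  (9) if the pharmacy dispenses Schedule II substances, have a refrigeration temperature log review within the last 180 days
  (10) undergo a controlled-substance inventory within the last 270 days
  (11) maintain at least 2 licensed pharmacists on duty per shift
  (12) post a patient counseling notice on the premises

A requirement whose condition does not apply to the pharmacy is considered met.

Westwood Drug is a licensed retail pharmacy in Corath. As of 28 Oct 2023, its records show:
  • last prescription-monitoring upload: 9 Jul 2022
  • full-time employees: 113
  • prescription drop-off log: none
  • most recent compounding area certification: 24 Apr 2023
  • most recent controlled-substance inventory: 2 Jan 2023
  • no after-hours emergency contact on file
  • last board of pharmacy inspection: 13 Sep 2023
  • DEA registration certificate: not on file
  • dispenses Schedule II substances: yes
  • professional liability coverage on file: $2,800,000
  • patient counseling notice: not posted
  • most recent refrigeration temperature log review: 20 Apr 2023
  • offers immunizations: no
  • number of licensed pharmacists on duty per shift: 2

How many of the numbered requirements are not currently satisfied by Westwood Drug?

7

1. professional liability coverage $2,800,000 ≥ $2,725,000 → met
2. condition 'offers immunizations' does not hold → requirement n/a → met
3. compounding area certification 187 days ago vs limit 180 → not met
4. after-hours emergency contact absent → not met
5. prescription drop-off log absent → not met
6. prescription-monitoring upload 476 days ago vs limit 540 → met
7. DEA registration certificate absent → not met
8. board of pharmacy inspection 45 days ago vs limit 60 → met
9. condition 'dispenses Schedule II substances' holds; refrigeration temperature log review 191 days ago vs limit 180 → not met
10. controlled-substance inventory 299 days ago vs limit 270 → not met
11. licensed pharmacists on duty per shift 2 ≥ 2 → met
12. patient counseling notice absent → not met
Not met: 7 of 12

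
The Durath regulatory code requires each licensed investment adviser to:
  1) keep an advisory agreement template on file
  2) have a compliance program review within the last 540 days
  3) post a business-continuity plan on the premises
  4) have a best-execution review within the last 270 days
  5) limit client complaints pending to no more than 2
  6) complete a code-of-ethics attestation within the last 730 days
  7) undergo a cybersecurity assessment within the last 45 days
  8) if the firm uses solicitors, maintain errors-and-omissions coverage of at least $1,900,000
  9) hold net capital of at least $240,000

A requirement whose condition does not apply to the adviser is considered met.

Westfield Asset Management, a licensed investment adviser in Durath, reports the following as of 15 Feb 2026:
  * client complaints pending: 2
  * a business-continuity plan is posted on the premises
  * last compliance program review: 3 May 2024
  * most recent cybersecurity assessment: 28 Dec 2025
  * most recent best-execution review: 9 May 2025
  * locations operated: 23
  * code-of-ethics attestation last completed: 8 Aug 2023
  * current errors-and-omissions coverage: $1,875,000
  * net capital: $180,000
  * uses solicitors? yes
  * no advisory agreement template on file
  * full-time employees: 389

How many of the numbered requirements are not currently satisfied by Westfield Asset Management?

7

1. advisory agreement template absent → not met
2. compliance program review 653 days ago vs limit 540 → not met
3. business-continuity plan present → met
4. best-execution review 282 days ago vs limit 270 → not met
5. client complaints pending 2 ≤ 2 → met
6. code-of-ethics attestation 922 days ago vs limit 730 → not met
7. cybersecurity assessment 49 days ago vs limit 45 → not met
8. condition 'uses solicitors' holds; errors-and-omissions coverage $1,875,000 < $1,900,000 → not met
9. net capital $180,000 < $240,000 → not met
Not met: 7 of 9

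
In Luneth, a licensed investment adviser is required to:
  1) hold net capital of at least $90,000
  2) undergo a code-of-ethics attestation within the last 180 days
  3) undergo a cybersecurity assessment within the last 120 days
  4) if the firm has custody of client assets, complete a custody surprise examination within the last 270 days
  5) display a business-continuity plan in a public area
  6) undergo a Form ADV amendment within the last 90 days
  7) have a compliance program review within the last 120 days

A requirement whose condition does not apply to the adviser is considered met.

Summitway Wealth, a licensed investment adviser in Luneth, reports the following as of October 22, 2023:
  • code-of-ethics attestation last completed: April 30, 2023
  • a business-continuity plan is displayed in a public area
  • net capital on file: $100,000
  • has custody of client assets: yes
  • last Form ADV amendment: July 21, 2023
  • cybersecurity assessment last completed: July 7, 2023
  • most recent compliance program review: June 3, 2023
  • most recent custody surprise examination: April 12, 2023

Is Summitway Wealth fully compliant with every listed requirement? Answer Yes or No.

1. net capital $100,000 ≥ $90,000 → met
2. code-of-ethics attestation 175 days ago vs limit 180 → met
3. cybersecurity assessment 107 days ago vs limit 120 → met
4. condition 'has custody of client assets' holds; custody surprise examination 193 days ago vs limit 270 → met
5. business-continuity plan present → met
6. Form ADV amendment 93 days ago vs limit 90 → not met
7. compliance program review 141 days ago vs limit 120 → not met
Not met: 6, 7

No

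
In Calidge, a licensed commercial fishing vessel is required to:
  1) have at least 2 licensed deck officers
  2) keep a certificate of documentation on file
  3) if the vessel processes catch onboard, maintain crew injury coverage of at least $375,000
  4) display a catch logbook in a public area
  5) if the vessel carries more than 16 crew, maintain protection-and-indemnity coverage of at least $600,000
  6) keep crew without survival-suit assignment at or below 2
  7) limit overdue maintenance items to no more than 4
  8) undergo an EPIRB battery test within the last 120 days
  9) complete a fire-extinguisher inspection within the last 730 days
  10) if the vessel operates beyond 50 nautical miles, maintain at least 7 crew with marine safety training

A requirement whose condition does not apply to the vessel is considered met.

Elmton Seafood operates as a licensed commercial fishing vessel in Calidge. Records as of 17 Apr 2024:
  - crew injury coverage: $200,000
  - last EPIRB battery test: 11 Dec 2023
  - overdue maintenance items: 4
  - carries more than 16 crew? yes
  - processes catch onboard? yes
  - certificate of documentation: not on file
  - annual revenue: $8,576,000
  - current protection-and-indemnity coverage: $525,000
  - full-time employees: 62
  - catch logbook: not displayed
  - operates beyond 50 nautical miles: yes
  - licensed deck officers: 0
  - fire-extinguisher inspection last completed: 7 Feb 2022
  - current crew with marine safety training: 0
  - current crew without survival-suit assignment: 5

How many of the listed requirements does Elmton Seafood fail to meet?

1. licensed deck officers 0 < 2 → not met
2. certificate of documentation absent → not met
3. condition 'processes catch onboard' holds; crew injury coverage $200,000 < $375,000 → not met
4. catch logbook absent → not met
5. condition 'carries more than 16 crew' holds; protection-and-indemnity coverage $525,000 < $600,000 → not met
6. crew without survival-suit assignment 5 > 2 → not met
7. overdue maintenance items 4 ≤ 4 → met
8. EPIRB battery test 128 days ago vs limit 120 → not met
9. fire-extinguisher inspection 800 days ago vs limit 730 → not met
10. condition 'operates beyond 50 nautical miles' holds; crew with marine safety training 0 < 7 → not met
Not met: 9 of 10

9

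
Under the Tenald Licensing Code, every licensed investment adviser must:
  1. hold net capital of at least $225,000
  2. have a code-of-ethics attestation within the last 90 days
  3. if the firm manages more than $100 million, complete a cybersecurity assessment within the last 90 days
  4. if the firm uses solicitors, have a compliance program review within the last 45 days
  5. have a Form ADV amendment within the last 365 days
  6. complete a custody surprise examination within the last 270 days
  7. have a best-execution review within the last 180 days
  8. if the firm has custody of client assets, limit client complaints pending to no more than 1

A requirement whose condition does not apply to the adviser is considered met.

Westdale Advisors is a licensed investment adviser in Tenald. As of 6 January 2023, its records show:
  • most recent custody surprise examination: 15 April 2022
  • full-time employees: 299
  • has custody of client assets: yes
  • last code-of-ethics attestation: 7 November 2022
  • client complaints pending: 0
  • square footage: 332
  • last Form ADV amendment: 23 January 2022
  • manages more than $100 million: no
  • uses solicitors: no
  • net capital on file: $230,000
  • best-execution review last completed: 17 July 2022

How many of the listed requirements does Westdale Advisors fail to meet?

0

1. net capital $230,000 ≥ $225,000 → met
2. code-of-ethics attestation 60 days ago vs limit 90 → met
3. condition 'manages more than $100 million' does not hold → requirement n/a → met
4. condition 'uses solicitors' does not hold → requirement n/a → met
5. Form ADV amendment 348 days ago vs limit 365 → met
6. custody surprise examination 266 days ago vs limit 270 → met
7. best-execution review 173 days ago vs limit 180 → met
8. condition 'has custody of client assets' holds; client complaints pending 0 ≤ 1 → met
Not met: 0 of 8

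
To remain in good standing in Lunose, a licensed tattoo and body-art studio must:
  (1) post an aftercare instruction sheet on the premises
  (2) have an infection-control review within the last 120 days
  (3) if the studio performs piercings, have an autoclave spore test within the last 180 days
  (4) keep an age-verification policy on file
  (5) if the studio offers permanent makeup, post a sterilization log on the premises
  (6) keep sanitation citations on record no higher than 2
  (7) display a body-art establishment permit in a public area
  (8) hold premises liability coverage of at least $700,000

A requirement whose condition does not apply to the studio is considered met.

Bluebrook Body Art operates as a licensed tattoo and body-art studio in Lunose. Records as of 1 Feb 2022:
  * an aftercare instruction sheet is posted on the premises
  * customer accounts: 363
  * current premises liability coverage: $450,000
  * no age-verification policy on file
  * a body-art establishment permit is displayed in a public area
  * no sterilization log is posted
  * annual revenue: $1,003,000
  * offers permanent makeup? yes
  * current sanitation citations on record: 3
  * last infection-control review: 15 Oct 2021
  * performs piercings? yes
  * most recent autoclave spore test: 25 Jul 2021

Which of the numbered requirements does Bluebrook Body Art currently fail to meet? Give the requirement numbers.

3, 4, 5, 6, 8

1. aftercare instruction sheet present → met
2. infection-control review 109 days ago vs limit 120 → met
3. condition 'performs piercings' holds; autoclave spore test 191 days ago vs limit 180 → not met
4. age-verification policy absent → not met
5. condition 'offers permanent makeup' holds; sterilization log absent → not met
6. sanitation citations on record 3 > 2 → not met
7. body-art establishment permit present → met
8. premises liability coverage $450,000 < $700,000 → not met
Not met: 3, 4, 5, 6, 8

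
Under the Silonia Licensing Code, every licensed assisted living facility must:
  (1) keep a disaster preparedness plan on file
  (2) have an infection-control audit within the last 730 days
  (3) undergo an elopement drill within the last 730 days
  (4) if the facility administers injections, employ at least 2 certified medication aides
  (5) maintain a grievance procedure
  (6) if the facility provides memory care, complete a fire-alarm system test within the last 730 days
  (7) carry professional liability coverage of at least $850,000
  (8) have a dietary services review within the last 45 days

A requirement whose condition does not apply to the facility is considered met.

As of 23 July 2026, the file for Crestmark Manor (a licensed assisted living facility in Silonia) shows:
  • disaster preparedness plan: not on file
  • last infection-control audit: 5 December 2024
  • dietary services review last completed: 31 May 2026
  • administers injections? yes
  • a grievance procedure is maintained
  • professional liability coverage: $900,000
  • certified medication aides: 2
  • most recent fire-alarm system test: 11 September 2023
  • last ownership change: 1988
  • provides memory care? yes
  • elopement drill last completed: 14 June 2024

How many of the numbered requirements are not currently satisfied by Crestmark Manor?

1. disaster preparedness plan absent → not met
2. infection-control audit 595 days ago vs limit 730 → met
3. elopement drill 769 days ago vs limit 730 → not met
4. condition 'administers injections' holds; certified medication aides 2 ≥ 2 → met
5. grievance procedure present → met
6. condition 'provides memory care' holds; fire-alarm system test 1046 days ago vs limit 730 → not met
7. professional liability coverage $900,000 ≥ $850,000 → met
8. dietary services review 53 days ago vs limit 45 → not met
Not met: 4 of 8

4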